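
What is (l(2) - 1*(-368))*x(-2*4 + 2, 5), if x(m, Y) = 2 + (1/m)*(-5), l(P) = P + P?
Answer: 1054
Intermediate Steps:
l(P) = 2*P
x(m, Y) = 2 - 5/m
(l(2) - 1*(-368))*x(-2*4 + 2, 5) = (2*2 - 1*(-368))*(2 - 5/(-2*4 + 2)) = (4 + 368)*(2 - 5/(-8 + 2)) = 372*(2 - 5/(-6)) = 372*(2 - 5*(-1/6)) = 372*(2 + 5/6) = 372*(17/6) = 1054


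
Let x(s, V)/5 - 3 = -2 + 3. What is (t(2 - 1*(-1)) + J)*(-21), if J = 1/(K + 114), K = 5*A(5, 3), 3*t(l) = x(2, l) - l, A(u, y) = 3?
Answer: -5124/43 ≈ -119.16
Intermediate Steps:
x(s, V) = 20 (x(s, V) = 15 + 5*(-2 + 3) = 15 + 5*1 = 15 + 5 = 20)
t(l) = 20/3 - l/3 (t(l) = (20 - l)/3 = 20/3 - l/3)
K = 15 (K = 5*3 = 15)
J = 1/129 (J = 1/(15 + 114) = 1/129 ≈ 0.0077519)
(t(2 - 1*(-1)) + J)*(-21) = ((20/3 - (2 - 1*(-1))/3) + 1/129)*(-21) = ((20/3 - (2 + 1)/3) + 1/129)*(-21) = ((20/3 - ⅓*3) + 1/129)*(-21) = ((20/3 - 1) + 1/129)*(-21) = (17/3 + 1/129)*(-21) = (244/43)*(-21) = -5124/43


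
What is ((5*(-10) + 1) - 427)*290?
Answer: -138040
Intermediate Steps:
((5*(-10) + 1) - 427)*290 = ((-50 + 1) - 427)*290 = (-49 - 427)*290 = -476*290 = -138040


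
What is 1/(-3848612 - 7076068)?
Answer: -1/10924680 ≈ -9.1536e-8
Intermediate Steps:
1/(-3848612 - 7076068) = 1/(-10924680) = -1/10924680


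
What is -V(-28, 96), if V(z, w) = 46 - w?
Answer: 50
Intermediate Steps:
-V(-28, 96) = -(46 - 1*96) = -(46 - 96) = -1*(-50) = 50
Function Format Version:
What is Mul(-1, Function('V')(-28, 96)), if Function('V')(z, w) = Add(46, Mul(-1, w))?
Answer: 50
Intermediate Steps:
Mul(-1, Function('V')(-28, 96)) = Mul(-1, Add(46, Mul(-1, 96))) = Mul(-1, Add(46, -96)) = Mul(-1, -50) = 50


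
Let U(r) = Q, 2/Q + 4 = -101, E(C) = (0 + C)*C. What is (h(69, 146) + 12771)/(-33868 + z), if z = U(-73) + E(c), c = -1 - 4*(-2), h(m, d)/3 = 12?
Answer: -1344735/3550997 ≈ -0.37869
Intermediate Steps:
h(m, d) = 36 (h(m, d) = 3*12 = 36)
c = 7 (c = -1 + 8 = 7)
E(C) = C² (E(C) = C*C = C²)
Q = -2/105 (Q = 2/(-4 - 101) = 2/(-105) = 2*(-1/105) = -2/105 ≈ -0.019048)
U(r) = -2/105
z = 5143/105 (z = -2/105 + 7² = -2/105 + 49 = 5143/105 ≈ 48.981)
(h(69, 146) + 12771)/(-33868 + z) = (36 + 12771)/(-33868 + 5143/105) = 12807/(-3550997/105) = 12807*(-105/3550997) = -1344735/3550997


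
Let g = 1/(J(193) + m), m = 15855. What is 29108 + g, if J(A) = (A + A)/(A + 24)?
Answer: 100158328685/3440921 ≈ 29108.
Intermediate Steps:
J(A) = 2*A/(24 + A) (J(A) = (2*A)/(24 + A) = 2*A/(24 + A))
g = 217/3440921 (g = 1/(2*193/(24 + 193) + 15855) = 1/(2*193/217 + 15855) = 1/(2*193*(1/217) + 15855) = 1/(386/217 + 15855) = 1/(3440921/217) = 217/3440921 ≈ 6.3065e-5)
29108 + g = 29108 + 217/3440921 = 100158328685/3440921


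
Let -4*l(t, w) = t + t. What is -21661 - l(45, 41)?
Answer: -43277/2 ≈ -21639.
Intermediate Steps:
l(t, w) = -t/2 (l(t, w) = -(t + t)/4 = -t/2)
-21661 - l(45, 41) = -21661 - (-1)*45/2 = -21661 - 1*(-45/2) = -21661 + 45/2 = -43277/2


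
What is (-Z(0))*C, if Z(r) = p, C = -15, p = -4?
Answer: -60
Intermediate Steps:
Z(r) = -4
(-Z(0))*C = -1*(-4)*(-15) = 4*(-15) = -60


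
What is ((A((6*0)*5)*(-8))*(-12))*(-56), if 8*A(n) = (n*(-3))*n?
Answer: 0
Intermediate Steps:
A(n) = -3*n²/8 (A(n) = ((n*(-3))*n)/8 = ((-3*n)*n)/8 = (-3*n²)/8 = -3*n²/8)
((A((6*0)*5)*(-8))*(-12))*(-56) = ((-3*((6*0)*5)²/8*(-8))*(-12))*(-56) = ((-3*(0*5)²/8*(-8))*(-12))*(-56) = ((-3/8*0²*(-8))*(-12))*(-56) = ((-3/8*0*(-8))*(-12))*(-56) = ((0*(-8))*(-12))*(-56) = (0*(-12))*(-56) = 0*(-56) = 0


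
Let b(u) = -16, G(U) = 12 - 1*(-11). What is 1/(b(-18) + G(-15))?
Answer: 1/7 ≈ 0.14286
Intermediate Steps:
G(U) = 23 (G(U) = 12 + 11 = 23)
1/(b(-18) + G(-15)) = 1/(-16 + 23) = 1/7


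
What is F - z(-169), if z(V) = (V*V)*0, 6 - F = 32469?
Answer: -32463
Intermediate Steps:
F = -32463 (F = 6 - 1*32469 = 6 - 32469 = -32463)
z(V) = 0 (z(V) = V**2*0 = 0)
F - z(-169) = -32463 - 1*0 = -32463 + 0 = -32463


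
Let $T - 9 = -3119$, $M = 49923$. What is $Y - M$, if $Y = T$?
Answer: $-53033$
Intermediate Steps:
$T = -3110$ ($T = 9 - 3119 = -3110$)
$Y = -3110$
$Y - M = -3110 - 49923 = -53033$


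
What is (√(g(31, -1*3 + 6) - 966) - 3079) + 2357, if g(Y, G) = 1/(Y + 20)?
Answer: -722 + I*√2512515/51 ≈ -722.0 + 31.08*I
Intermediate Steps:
g(Y, G) = 1/(20 + Y)
(√(g(31, -1*3 + 6) - 966) - 3079) + 2357 = (√(1/(20 + 31) - 966) - 3079) + 2357 = (√(1/51 - 966) - 3079) + 2357 = (√(-49265/51) - 3079) + 2357 = (I*√2512515/51 - 3079) + 2357 = (-3079 + I*√2512515/51) + 2357 = -722 + I*√2512515/51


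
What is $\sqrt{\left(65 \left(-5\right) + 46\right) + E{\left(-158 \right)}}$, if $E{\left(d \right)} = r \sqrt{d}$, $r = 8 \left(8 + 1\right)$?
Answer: $3 \sqrt{-31 + 8 i \sqrt{158}} \approx 18.276 + 24.759 i$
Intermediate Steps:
$r = 72$ ($r = 8 \cdot 9 = 72$)
$E{\left(d \right)} = 72 \sqrt{d}$
$\sqrt{\left(65 \left(-5\right) + 46\right) + E{\left(-158 \right)}} = \sqrt{\left(65 \left(-5\right) + 46\right) + 72 \sqrt{-158}} = \sqrt{\left(-325 + 46\right) + 72 i \sqrt{158}} = \sqrt{-279 + 72 i \sqrt{158}}$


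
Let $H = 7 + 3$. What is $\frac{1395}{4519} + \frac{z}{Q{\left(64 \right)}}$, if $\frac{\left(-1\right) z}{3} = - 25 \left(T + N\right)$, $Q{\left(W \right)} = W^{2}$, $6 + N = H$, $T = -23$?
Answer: $- \frac{725655}{18509824} \approx -0.039204$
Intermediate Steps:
$H = 10$
$N = 4$ ($N = -6 + 10 = 4$)
$z = -1425$ ($z = - 3 \left(- 25 \left(-23 + 4\right)\right) = - 3 \left(\left(-25\right) \left(-19\right)\right) = \left(-3\right) 475 = -1425$)
$\frac{1395}{4519} + \frac{z}{Q{\left(64 \right)}} = \frac{1395}{4519} - \frac{1425}{64^{2}} = 1395 \cdot \frac{1}{4519} - \frac{1425}{4096} = \frac{1395}{4519} - \frac{1425}{4096} = - \frac{725655}{18509824}$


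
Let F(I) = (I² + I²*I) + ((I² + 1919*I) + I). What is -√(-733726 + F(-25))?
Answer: -I*√796101 ≈ -892.25*I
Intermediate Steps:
F(I) = I³ + 2*I² + 1920*I (F(I) = (I² + I³) + (I² + 1920*I) = I³ + 2*I² + 1920*I)
-√(-733726 + F(-25)) = -√(-733726 - 25*(1920 + (-25)² + 2*(-25))) = -√(-733726 - 25*(1920 + 625 - 50)) = -√(-733726 - 25*2495) = -√(-733726 - 62375) = -√(-796101) = -I*√796101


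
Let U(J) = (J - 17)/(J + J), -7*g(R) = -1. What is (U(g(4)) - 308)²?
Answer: 134689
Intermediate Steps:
g(R) = ⅐ (g(R) = -⅐*(-1) = ⅐)
U(J) = (-17 + J)/(2*J) (U(J) = (-17 + J)/((2*J)) = (-17 + J)*(1/(2*J)) = (-17 + J)/(2*J))
(U(g(4)) - 308)² = ((-17 + ⅐)/(2*(⅐)) - 308)² = ((½)*7*(-118/7) - 308)² = (-59 - 308)² = (-367)² = 134689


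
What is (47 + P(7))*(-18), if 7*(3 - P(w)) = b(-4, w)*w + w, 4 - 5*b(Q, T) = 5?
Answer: -4428/5 ≈ -885.60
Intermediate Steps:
b(Q, T) = -⅕ (b(Q, T) = ⅘ - ⅕*5 = ⅘ - 1 = -⅕)
P(w) = 3 - 4*w/35 (P(w) = 3 - (-w/5 + w)/7 = 3 - 4*w/35)
(47 + P(7))*(-18) = (47 + (3 - 4/35*7))*(-18) = (47 + (3 - ⅘))*(-18) = (47 + 11/5)*(-18) = (246/5)*(-18) = -4428/5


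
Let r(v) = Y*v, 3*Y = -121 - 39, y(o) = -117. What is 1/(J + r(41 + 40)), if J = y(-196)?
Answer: -1/4437 ≈ -0.00022538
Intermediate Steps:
J = -117
Y = -160/3 (Y = (-121 - 39)/3 = (⅓)*(-160) = -160/3 ≈ -53.333)
r(v) = -160*v/3
1/(J + r(41 + 40)) = 1/(-117 - 160*(41 + 40)/3) = 1/(-117 - 160/3*81) = 1/(-117 - 4320) = 1/(-4437) = -1/4437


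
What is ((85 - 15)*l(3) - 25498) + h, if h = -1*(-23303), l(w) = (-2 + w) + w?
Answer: -1915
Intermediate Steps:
l(w) = -2 + 2*w
h = 23303
((85 - 15)*l(3) - 25498) + h = ((85 - 15)*(-2 + 2*3) - 25498) + 23303 = (70*(-2 + 6) - 25498) + 23303 = (70*4 - 25498) + 23303 = (280 - 25498) + 23303 = -25218 + 23303 = -1915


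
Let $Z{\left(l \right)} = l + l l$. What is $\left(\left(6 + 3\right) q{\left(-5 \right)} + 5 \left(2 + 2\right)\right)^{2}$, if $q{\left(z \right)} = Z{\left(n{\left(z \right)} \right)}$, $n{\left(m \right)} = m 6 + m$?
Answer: $115132900$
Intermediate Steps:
$n{\left(m \right)} = 7 m$ ($n{\left(m \right)} = 6 m + m = 7 m$)
$Z{\left(l \right)} = l + l^{2}$
$q{\left(z \right)} = 7 z \left(1 + 7 z\right)$
$\left(\left(6 + 3\right) q{\left(-5 \right)} + 5 \left(2 + 2\right)\right)^{2} = \left(\left(6 + 3\right) 7 \left(-5\right) \left(1 + 7 \left(-5\right)\right) + 5 \left(2 + 2\right)\right)^{2} = \left(9 \cdot 7 \left(-5\right) \left(1 - 35\right) + 5 \cdot 4\right)^{2} = \left(9 \cdot 7 \left(-5\right) \left(-34\right) + 20\right)^{2} = \left(9 \cdot 1190 + 20\right)^{2} = \left(10710 + 20\right)^{2} = 10730^{2} = 115132900$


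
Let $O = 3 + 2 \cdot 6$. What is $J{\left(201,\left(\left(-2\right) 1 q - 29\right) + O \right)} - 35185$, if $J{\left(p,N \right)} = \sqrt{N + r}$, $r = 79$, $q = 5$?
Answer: $-35185 + \sqrt{55} \approx -35178.0$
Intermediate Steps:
$O = 15$ ($O = 3 + 12 = 15$)
$J{\left(p,N \right)} = \sqrt{79 + N}$ ($J{\left(p,N \right)} = \sqrt{N + 79} = \sqrt{79 + N}$)
$J{\left(201,\left(\left(-2\right) 1 q - 29\right) + O \right)} - 35185 = \sqrt{79 + \left(\left(\left(-2\right) 1 \cdot 5 - 29\right) + 15\right)} - 35185 = \sqrt{79 + \left(\left(\left(-2\right) 5 - 29\right) + 15\right)} - 35185 = \sqrt{79 + \left(\left(-10 - 29\right) + 15\right)} - 35185 = \sqrt{79 + \left(-39 + 15\right)} - 35185 = \sqrt{79 - 24} - 35185 = \sqrt{55} - 35185 = -35185 + \sqrt{55}$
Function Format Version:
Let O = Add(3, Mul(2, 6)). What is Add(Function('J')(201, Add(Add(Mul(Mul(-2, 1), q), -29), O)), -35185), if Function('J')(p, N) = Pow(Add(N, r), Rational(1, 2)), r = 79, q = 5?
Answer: Add(-35185, Pow(55, Rational(1, 2))) ≈ -35178.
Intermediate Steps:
O = 15 (O = Add(3, 12) = 15)
Function('J')(p, N) = Pow(Add(79, N), Rational(1, 2)) (Function('J')(p, N) = Pow(Add(N, 79), Rational(1, 2)) = Pow(Add(79, N), Rational(1, 2)))
Add(Function('J')(201, Add(Add(Mul(Mul(-2, 1), q), -29), O)), -35185) = Add(Pow(Add(79, Add(Add(Mul(Mul(-2, 1), 5), -29), 15)), Rational(1, 2)), -35185) = Add(Pow(Add(79, Add(Add(Mul(-2, 5), -29), 15)), Rational(1, 2)), -35185) = Add(Pow(Add(79, Add(Add(-10, -29), 15)), Rational(1, 2)), -35185) = Add(Pow(Add(79, Add(-39, 15)), Rational(1, 2)), -35185) = Add(Pow(Add(79, -24), Rational(1, 2)), -35185) = Add(Pow(55, Rational(1, 2)), -35185) = Add(-35185, Pow(55, Rational(1, 2)))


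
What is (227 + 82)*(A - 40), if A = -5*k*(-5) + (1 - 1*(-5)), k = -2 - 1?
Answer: -33681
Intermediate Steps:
k = -3
A = -69 (A = -5*(-3)*(-5) + (1 - 1*(-5)) = 15*(-5) + (1 + 5) = -75 + 6 = -69)
(227 + 82)*(A - 40) = (227 + 82)*(-69 - 40) = 309*(-109) = -33681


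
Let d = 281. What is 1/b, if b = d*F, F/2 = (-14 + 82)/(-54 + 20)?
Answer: -1/1124 ≈ -0.00088968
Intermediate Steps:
F = -4 (F = 2*((-14 + 82)/(-54 + 20)) = 2*(68/(-34)) = 2*(68*(-1/34)) = 2*(-2) = -4)
b = -1124 (b = 281*(-4) = -1124)
1/b = 1/(-1124) = -1/1124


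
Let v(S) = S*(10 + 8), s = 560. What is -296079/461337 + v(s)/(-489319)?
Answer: -49842452387/75246986501 ≈ -0.66238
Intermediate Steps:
v(S) = 18*S (v(S) = S*18 = 18*S)
-296079/461337 + v(s)/(-489319) = -296079/461337 + (18*560)/(-489319) = -296079*1/461337 + 10080*(-1/489319) = -98693/153779 - 10080/489319 = -49842452387/75246986501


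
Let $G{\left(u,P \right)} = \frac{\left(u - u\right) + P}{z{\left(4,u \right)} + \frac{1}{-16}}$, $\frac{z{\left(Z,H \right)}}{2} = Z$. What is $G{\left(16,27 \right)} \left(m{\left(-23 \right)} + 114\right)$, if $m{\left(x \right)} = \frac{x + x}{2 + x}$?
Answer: $\frac{351360}{889} \approx 395.23$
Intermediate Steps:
$z{\left(Z,H \right)} = 2 Z$
$G{\left(u,P \right)} = \frac{16 P}{127}$ ($G{\left(u,P \right)} = \frac{\left(u - u\right) + P}{2 \cdot 4 + \frac{1}{-16}} = \frac{0 + P}{8 - \frac{1}{16}} = \frac{P}{\frac{127}{16}} = P \frac{16}{127} = \frac{16 P}{127}$)
$m{\left(x \right)} = \frac{2 x}{2 + x}$
$G{\left(16,27 \right)} \left(m{\left(-23 \right)} + 114\right) = \frac{16}{127} \cdot 27 \left(2 \left(-23\right) \frac{1}{2 - 23} + 114\right) = \frac{432 \left(2 \left(-23\right) \frac{1}{-21} + 114\right)}{127} = \frac{432 \left(2 \left(-23\right) \left(- \frac{1}{21}\right) + 114\right)}{127} = \frac{432 \left(\frac{46}{21} + 114\right)}{127} = \frac{432}{127} \cdot \frac{2440}{21} = \frac{351360}{889}$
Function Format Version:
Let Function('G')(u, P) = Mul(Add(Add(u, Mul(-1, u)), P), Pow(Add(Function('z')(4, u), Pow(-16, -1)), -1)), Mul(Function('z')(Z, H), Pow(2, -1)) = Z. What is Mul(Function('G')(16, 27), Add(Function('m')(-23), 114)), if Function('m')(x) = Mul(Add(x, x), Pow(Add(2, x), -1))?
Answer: Rational(351360, 889) ≈ 395.23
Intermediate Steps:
Function('z')(Z, H) = Mul(2, Z)
Function('G')(u, P) = Mul(Rational(16, 127), P) (Function('G')(u, P) = Mul(Add(Add(u, Mul(-1, u)), P), Pow(Add(Mul(2, 4), Pow(-16, -1)), -1)) = Mul(Add(0, P), Pow(Add(8, Rational(-1, 16)), -1)) = Mul(P, Pow(Rational(127, 16), -1)) = Mul(P, Rational(16, 127)) = Mul(Rational(16, 127), P))
Function('m')(x) = Mul(2, x, Pow(Add(2, x), -1)) (Function('m')(x) = Mul(Mul(2, x), Pow(Add(2, x), -1)) = Mul(2, x, Pow(Add(2, x), -1)))
Mul(Function('G')(16, 27), Add(Function('m')(-23), 114)) = Mul(Mul(Rational(16, 127), 27), Add(Mul(2, -23, Pow(Add(2, -23), -1)), 114)) = Mul(Rational(432, 127), Add(Mul(2, -23, Pow(-21, -1)), 114)) = Mul(Rational(432, 127), Add(Mul(2, -23, Rational(-1, 21)), 114)) = Mul(Rational(432, 127), Add(Rational(46, 21), 114)) = Mul(Rational(432, 127), Rational(2440, 21)) = Rational(351360, 889)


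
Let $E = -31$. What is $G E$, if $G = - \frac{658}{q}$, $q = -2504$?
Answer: $- \frac{10199}{1252} \approx -8.1462$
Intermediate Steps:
$G = \frac{329}{1252}$ ($G = - \frac{658}{-2504} = \left(-658\right) \left(- \frac{1}{2504}\right) = \frac{329}{1252} \approx 0.26278$)
$G E = \frac{329}{1252} \left(-31\right) = - \frac{10199}{1252}$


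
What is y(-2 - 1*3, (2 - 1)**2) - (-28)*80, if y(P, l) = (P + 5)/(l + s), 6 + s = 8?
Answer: 2240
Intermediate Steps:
s = 2 (s = -6 + 8 = 2)
y(P, l) = (5 + P)/(2 + l) (y(P, l) = (P + 5)/(l + 2) = (5 + P)/(2 + l))
y(-2 - 1*3, (2 - 1)**2) - (-28)*80 = (5 + (-2 - 1*3))/(2 + (2 - 1)**2) - (-28)*80 = (5 + (-2 - 3))/(2 + 1**2) - 28*(-80) = (5 - 5)/(2 + 1) + 2240 = 0/3 + 2240 = (1/3)*0 + 2240 = 0 + 2240 = 2240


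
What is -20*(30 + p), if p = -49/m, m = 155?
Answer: -18404/31 ≈ -593.68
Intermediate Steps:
p = -49/155 ≈ -0.31613
-20*(30 + p) = -20*(30 - 49/155) = -20*4601/155 = -18404/31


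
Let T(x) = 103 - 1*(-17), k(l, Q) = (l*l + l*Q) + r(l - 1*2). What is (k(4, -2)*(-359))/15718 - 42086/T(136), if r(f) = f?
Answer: -165484637/471540 ≈ -350.94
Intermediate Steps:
k(l, Q) = -2 + l + l² + Q*l (k(l, Q) = (l*l + l*Q) + (l - 1*2) = (l² + Q*l) + (l - 2) = (l² + Q*l) + (-2 + l) = -2 + l + l² + Q*l)
T(x) = 120 (T(x) = 103 + 17 = 120)
(k(4, -2)*(-359))/15718 - 42086/T(136) = ((-2 + 4 + 4² - 2*4)*(-359))/15718 - 42086/120 = ((-2 + 4 + 16 - 8)*(-359))*(1/15718) - 42086*1/120 = (10*(-359))*(1/15718) - 21043/60 = -3590*1/15718 - 21043/60 = -1795/7859 - 21043/60 = -165484637/471540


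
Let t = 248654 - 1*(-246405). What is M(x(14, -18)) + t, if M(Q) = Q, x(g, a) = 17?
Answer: 495076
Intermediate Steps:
t = 495059 (t = 248654 + 246405 = 495059)
M(x(14, -18)) + t = 17 + 495059 = 495076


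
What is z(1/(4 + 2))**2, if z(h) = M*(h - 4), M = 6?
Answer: 529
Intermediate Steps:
z(h) = -24 + 6*h (z(h) = 6*(h - 4) = 6*(-4 + h) = -24 + 6*h)
z(1/(4 + 2))**2 = (-24 + 6/(4 + 2))**2 = (-24 + 6/6)**2 = (-24 + 6*(1/6))**2 = (-24 + 1)**2 = (-23)**2 = 529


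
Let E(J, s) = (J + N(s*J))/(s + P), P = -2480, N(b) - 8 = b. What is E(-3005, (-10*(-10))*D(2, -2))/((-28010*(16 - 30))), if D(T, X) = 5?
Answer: 215071/110919600 ≈ 0.0019390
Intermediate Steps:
N(b) = 8 + b
E(J, s) = (8 + J + J*s)/(-2480 + s) (E(J, s) = (J + (8 + s*J))/(s - 2480) = (J + (8 + J*s))/(-2480 + s) = (8 + J + J*s)/(-2480 + s))
E(-3005, (-10*(-10))*D(2, -2))/((-28010*(16 - 30))) = ((8 - 3005 - 3005*(-10*(-10))*5)/(-2480 - 10*(-10)*5))/((-28010*(16 - 30))) = ((8 - 3005 - 300500*5)/(-2480 + 100*5))/((-28010*(-14))) = ((8 - 3005 - 3005*500)/(-2480 + 500))/392140 = ((8 - 3005 - 1502500)/(-1980))*(1/392140) = -1/1980*(-1505497)*(1/392140) = (1505497/1980)*(1/392140) = 215071/110919600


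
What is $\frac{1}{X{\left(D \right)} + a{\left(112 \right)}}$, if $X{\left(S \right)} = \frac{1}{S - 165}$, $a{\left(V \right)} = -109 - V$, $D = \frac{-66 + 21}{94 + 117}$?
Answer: $- \frac{34860}{7704271} \approx -0.0045248$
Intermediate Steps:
$D = - \frac{45}{211} \approx -0.21327$
$X{\left(S \right)} = \frac{1}{-165 + S}$
$\frac{1}{X{\left(D \right)} + a{\left(112 \right)}} = \frac{1}{\frac{1}{-165 - \frac{45}{211}} - 221} = \frac{1}{\frac{1}{- \frac{34860}{211}} - 221} = \frac{1}{- \frac{211}{34860} - 221} = \frac{1}{- \frac{7704271}{34860}} = - \frac{34860}{7704271}$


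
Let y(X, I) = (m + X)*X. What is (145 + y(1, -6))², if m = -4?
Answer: 20164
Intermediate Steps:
y(X, I) = X*(-4 + X) (y(X, I) = (-4 + X)*X = X*(-4 + X))
(145 + y(1, -6))² = (145 + 1*(-4 + 1))² = (145 + 1*(-3))² = (145 - 3)² = 142² = 20164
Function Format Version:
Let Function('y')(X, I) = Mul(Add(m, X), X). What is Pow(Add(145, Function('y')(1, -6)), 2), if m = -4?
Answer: 20164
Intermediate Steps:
Function('y')(X, I) = Mul(X, Add(-4, X)) (Function('y')(X, I) = Mul(Add(-4, X), X) = Mul(X, Add(-4, X)))
Pow(Add(145, Function('y')(1, -6)), 2) = Pow(Add(145, Mul(1, Add(-4, 1))), 2) = Pow(Add(145, Mul(1, -3)), 2) = Pow(Add(145, -3), 2) = Pow(142, 2) = 20164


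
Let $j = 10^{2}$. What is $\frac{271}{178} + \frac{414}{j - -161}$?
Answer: $\frac{16047}{5162} \approx 3.1087$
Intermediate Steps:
$j = 100$
$\frac{271}{178} + \frac{414}{j - -161} = \frac{271}{178} + \frac{414}{100 - -161} = 271 \cdot \frac{1}{178} + \frac{414}{100 + 161} = \frac{271}{178} + \frac{414}{261} = \frac{271}{178} + 414 \cdot \frac{1}{261} = \frac{271}{178} + \frac{46}{29} = \frac{16047}{5162}$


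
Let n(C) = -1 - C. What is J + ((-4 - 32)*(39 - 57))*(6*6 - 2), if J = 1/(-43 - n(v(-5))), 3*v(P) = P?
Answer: 2886189/131 ≈ 22032.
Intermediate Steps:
v(P) = P/3
J = -3/131 (J = 1/(-43 - (-1 - (-5)/3)) = 1/(-43 - (-1 - 1*(-5/3))) = 1/(-43 - (-1 + 5/3)) = 1/(-43 - 1*⅔) = 1/(-43 - ⅔) = 1/(-131/3) = -3/131 ≈ -0.022901)
J + ((-4 - 32)*(39 - 57))*(6*6 - 2) = -3/131 + ((-4 - 32)*(39 - 57))*(6*6 - 2) = -3/131 + (-36*(-18))*(36 - 2) = -3/131 + 648*34 = -3/131 + 22032 = 2886189/131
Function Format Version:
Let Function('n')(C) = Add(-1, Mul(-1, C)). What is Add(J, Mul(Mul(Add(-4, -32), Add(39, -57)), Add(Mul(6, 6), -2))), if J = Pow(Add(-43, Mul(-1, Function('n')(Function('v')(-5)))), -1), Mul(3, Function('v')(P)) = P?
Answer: Rational(2886189, 131) ≈ 22032.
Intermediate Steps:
Function('v')(P) = Mul(Rational(1, 3), P)
J = Rational(-3, 131) (J = Pow(Add(-43, Mul(-1, Add(-1, Mul(-1, Mul(Rational(1, 3), -5))))), -1) = Pow(Add(-43, Mul(-1, Add(-1, Mul(-1, Rational(-5, 3))))), -1) = Pow(Add(-43, Mul(-1, Add(-1, Rational(5, 3)))), -1) = Pow(Add(-43, Mul(-1, Rational(2, 3))), -1) = Pow(Add(-43, Rational(-2, 3)), -1) = Pow(Rational(-131, 3), -1) = Rational(-3, 131) ≈ -0.022901)
Add(J, Mul(Mul(Add(-4, -32), Add(39, -57)), Add(Mul(6, 6), -2))) = Add(Rational(-3, 131), Mul(Mul(Add(-4, -32), Add(39, -57)), Add(Mul(6, 6), -2))) = Add(Rational(-3, 131), Mul(Mul(-36, -18), Add(36, -2))) = Add(Rational(-3, 131), Mul(648, 34)) = Add(Rational(-3, 131), 22032) = Rational(2886189, 131)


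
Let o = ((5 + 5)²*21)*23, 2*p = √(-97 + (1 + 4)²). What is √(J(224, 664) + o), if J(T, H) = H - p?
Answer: √(48964 - 3*I*√2) ≈ 221.28 - 0.0096*I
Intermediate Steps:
p = 3*I*√2 (p = √(-97 + (1 + 4)²)/2 = √(-97 + 5²)/2 = √(-97 + 25)/2 = √(-72)/2 = (6*I*√2)/2 = 3*I*√2 ≈ 4.2426*I)
o = 48300 (o = (10²*21)*23 = (100*21)*23 = 2100*23 = 48300)
J(T, H) = H - 3*I*√2
√(J(224, 664) + o) = √((664 - 3*I*√2) + 48300) = √(48964 - 3*I*√2)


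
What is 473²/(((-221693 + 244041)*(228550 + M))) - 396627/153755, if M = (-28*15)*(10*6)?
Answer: -51497812497263/19963838259400 ≈ -2.5796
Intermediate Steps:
M = -25200 (M = -420*60 = -25200)
473²/(((-221693 + 244041)*(228550 + M))) - 396627/153755 = 473²/(((-221693 + 244041)*(228550 - 25200))) - 396627/153755 = 223729/((22348*203350)) - 396627*1/153755 = 223729/4544465800 - 56661/21965 = -51497812497263/19963838259400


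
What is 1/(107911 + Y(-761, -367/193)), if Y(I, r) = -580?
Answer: 1/107331 ≈ 9.3170e-6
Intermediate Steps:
1/(107911 + Y(-761, -367/193)) = 1/(107911 - 580) = 1/107331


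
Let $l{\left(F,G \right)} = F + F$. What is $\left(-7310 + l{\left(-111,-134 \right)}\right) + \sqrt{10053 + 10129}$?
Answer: $-7532 + \sqrt{20182} \approx -7389.9$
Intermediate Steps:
$l{\left(F,G \right)} = 2 F$
$\left(-7310 + l{\left(-111,-134 \right)}\right) + \sqrt{10053 + 10129} = \left(-7310 + 2 \left(-111\right)\right) + \sqrt{10053 + 10129} = \left(-7310 - 222\right) + \sqrt{20182} = -7532 + \sqrt{20182}$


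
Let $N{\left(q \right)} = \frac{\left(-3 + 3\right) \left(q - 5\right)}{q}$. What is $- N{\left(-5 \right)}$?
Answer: $0$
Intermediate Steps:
$N{\left(q \right)} = 0$ ($N{\left(q \right)} = \frac{0 \left(-5 + q\right)}{q} = \frac{0}{q} = 0$)
$- N{\left(-5 \right)} = \left(-1\right) 0 = 0$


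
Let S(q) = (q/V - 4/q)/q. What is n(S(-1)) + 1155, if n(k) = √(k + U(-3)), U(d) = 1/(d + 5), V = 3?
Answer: 1155 + I*√114/6 ≈ 1155.0 + 1.7795*I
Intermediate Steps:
U(d) = 1/(5 + d)
S(q) = (-4/q + q/3)/q (S(q) = (q/3 - 4/q)/q = (-4/q + q/3)/q)
n(k) = √(½ + k) (n(k) = √(k + 1/(5 - 3)) = √(k + 1/2) = √(k + ½) = √(½ + k))
n(S(-1)) + 1155 = √(2 + 4*(⅓ - 4/(-1)²))/2 + 1155 = √(2 + 4*(⅓ - 4*1))/2 + 1155 = √(2 + 4*(⅓ - 4))/2 + 1155 = √(2 + 4*(-11/3))/2 + 1155 = √(2 - 44/3)/2 + 1155 = √(-38/3)/2 + 1155 = (I*√114/3)/2 + 1155 = I*√114/6 + 1155 = 1155 + I*√114/6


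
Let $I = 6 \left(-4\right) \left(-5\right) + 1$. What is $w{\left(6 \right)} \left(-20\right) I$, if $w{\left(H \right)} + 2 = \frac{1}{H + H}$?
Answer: $\frac{13915}{3} \approx 4638.3$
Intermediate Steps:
$I = 121$ ($I = \left(-24\right) \left(-5\right) + 1 = 120 + 1 = 121$)
$w{\left(H \right)} = -2 + \frac{1}{2 H}$ ($w{\left(H \right)} = -2 + \frac{1}{H + H} = -2 + \frac{1}{2 H}$)
$w{\left(6 \right)} \left(-20\right) I = \left(-2 + \frac{1}{2 \cdot 6}\right) \left(-20\right) 121 = \left(-2 + \frac{1}{2} \cdot \frac{1}{6}\right) \left(-20\right) 121 = \left(-2 + \frac{1}{12}\right) \left(-20\right) 121 = \left(- \frac{23}{12}\right) \left(-20\right) 121 = \frac{115}{3} \cdot 121 = \frac{13915}{3}$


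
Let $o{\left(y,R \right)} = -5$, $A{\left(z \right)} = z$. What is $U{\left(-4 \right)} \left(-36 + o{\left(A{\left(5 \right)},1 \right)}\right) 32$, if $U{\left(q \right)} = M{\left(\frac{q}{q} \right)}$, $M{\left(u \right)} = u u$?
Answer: $-1312$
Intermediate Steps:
$M{\left(u \right)} = u^{2}$
$U{\left(q \right)} = 1$ ($U{\left(q \right)} = \left(\frac{q}{q}\right)^{2} = 1^{2} = 1$)
$U{\left(-4 \right)} \left(-36 + o{\left(A{\left(5 \right)},1 \right)}\right) 32 = 1 \left(-36 - 5\right) 32 = 1 \left(-41\right) 32 = \left(-41\right) 32 = -1312$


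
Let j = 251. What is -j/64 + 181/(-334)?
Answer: -47709/10688 ≈ -4.4638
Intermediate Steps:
-j/64 + 181/(-334) = -1*251/64 + 181/(-334) = -251*1/64 + 181*(-1/334) = -251/64 - 181/334 = -47709/10688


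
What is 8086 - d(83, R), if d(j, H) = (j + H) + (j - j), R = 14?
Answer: 7989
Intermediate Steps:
d(j, H) = H + j (d(j, H) = (H + j) + 0 = H + j)
8086 - d(83, R) = 8086 - (14 + 83) = 8086 - 1*97 = 8086 - 97 = 7989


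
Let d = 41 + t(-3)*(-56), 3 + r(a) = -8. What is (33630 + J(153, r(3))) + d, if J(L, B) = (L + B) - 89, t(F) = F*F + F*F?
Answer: 32716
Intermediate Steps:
r(a) = -11 (r(a) = -3 - 8 = -11)
t(F) = 2*F**2 (t(F) = F**2 + F**2 = 2*F**2)
J(L, B) = -89 + B + L (J(L, B) = (B + L) - 89 = -89 + B + L)
d = -967 (d = 41 + (2*(-3)**2)*(-56) = 41 + (2*9)*(-56) = 41 + 18*(-56) = 41 - 1008 = -967)
(33630 + J(153, r(3))) + d = (33630 + (-89 - 11 + 153)) - 967 = (33630 + 53) - 967 = 33683 - 967 = 32716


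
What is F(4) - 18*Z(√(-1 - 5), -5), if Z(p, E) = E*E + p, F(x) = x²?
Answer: -434 - 18*I*√6 ≈ -434.0 - 44.091*I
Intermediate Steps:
Z(p, E) = p + E² (Z(p, E) = E² + p = p + E²)
F(4) - 18*Z(√(-1 - 5), -5) = 4² - 18*(√(-1 - 5) + (-5)²) = 16 - 18*(√(-6) + 25) = 16 - 18*(I*√6 + 25) = 16 - 18*(25 + I*√6) = 16 + (-450 - 18*I*√6) = -434 - 18*I*√6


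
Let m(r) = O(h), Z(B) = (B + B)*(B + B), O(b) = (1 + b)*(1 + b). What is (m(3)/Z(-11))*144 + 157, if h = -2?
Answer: 19033/121 ≈ 157.30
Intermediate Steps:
O(b) = (1 + b)²
Z(B) = 4*B² (Z(B) = (2*B)*(2*B) = 4*B²)
m(r) = 1 (m(r) = (1 - 2)² = (-1)² = 1)
(m(3)/Z(-11))*144 + 157 = (1/(4*(-11)²))*144 + 157 = (1/(4*121))*144 + 157 = (1/484)*144 + 157 = 36/121 + 157 = 19033/121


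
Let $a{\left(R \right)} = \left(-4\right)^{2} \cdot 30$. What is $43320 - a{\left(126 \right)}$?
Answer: $42840$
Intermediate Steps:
$a{\left(R \right)} = 480$ ($a{\left(R \right)} = 16 \cdot 30 = 480$)
$43320 - a{\left(126 \right)} = 43320 - 480 = 42840$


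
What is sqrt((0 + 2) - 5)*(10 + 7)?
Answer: 17*I*sqrt(3) ≈ 29.445*I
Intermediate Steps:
sqrt((0 + 2) - 5)*(10 + 7) = sqrt(2 - 5)*17 = sqrt(-3)*17 = (I*sqrt(3))*17 = 17*I*sqrt(3)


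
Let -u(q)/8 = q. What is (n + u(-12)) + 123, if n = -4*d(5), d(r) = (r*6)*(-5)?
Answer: 819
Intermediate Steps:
u(q) = -8*q
d(r) = -30*r (d(r) = (6*r)*(-5) = -30*r)
n = 600 (n = -(-120)*5 = -4*(-150) = 600)
(n + u(-12)) + 123 = (600 - 8*(-12)) + 123 = (600 + 96) + 123 = 696 + 123 = 819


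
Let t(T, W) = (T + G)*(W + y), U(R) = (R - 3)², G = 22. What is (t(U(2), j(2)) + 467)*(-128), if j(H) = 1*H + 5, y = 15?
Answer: -124544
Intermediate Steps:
j(H) = 5 + H (j(H) = H + 5 = 5 + H)
U(R) = (-3 + R)²
t(T, W) = (15 + W)*(22 + T) (t(T, W) = (T + 22)*(W + 15) = (22 + T)*(15 + W) = (15 + W)*(22 + T))
(t(U(2), j(2)) + 467)*(-128) = ((330 + 15*(-3 + 2)² + 22*(5 + 2) + (-3 + 2)²*(5 + 2)) + 467)*(-128) = ((330 + 15*(-1)² + 22*7 + (-1)²*7) + 467)*(-128) = ((330 + 15*1 + 154 + 1*7) + 467)*(-128) = ((330 + 15 + 154 + 7) + 467)*(-128) = (506 + 467)*(-128) = 973*(-128) = -124544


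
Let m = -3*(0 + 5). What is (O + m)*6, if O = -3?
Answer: -108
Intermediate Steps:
m = -15 (m = -3*5 = -15)
(O + m)*6 = (-3 - 15)*6 = -18*6 = -108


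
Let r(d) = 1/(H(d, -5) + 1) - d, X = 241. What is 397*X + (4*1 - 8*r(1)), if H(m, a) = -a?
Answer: 287063/3 ≈ 95688.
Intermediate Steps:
r(d) = ⅙ - d (r(d) = 1/(-1*(-5) + 1) - d = 1/(5 + 1) - d = 1/6 - d = ⅙ - d)
397*X + (4*1 - 8*r(1)) = 397*241 + (4*1 - 8*(⅙ - 1*1)) = 95677 + (4 - 8*(⅙ - 1)) = 95677 + (4 - 8*(-⅚)) = 95677 + (4 + 20/3) = 95677 + 32/3 = 287063/3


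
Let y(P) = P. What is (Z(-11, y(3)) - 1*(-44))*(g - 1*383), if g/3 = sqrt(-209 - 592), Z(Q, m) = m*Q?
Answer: -4213 + 99*I*sqrt(89) ≈ -4213.0 + 933.96*I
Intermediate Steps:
Z(Q, m) = Q*m
g = 9*I*sqrt(89) (g = 3*sqrt(-209 - 592) = 3*sqrt(-801) = 3*(3*I*sqrt(89)) = 9*I*sqrt(89) ≈ 84.906*I)
(Z(-11, y(3)) - 1*(-44))*(g - 1*383) = (-11*3 - 1*(-44))*(9*I*sqrt(89) - 1*383) = (-33 + 44)*(9*I*sqrt(89) - 383) = 11*(-383 + 9*I*sqrt(89)) = -4213 + 99*I*sqrt(89)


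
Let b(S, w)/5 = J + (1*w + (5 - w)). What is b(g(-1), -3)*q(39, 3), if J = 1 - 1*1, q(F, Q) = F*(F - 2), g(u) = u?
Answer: 36075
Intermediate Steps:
q(F, Q) = F*(-2 + F)
J = 0 (J = 1 - 1 = 0)
b(S, w) = 25 (b(S, w) = 5*(0 + (1*w + (5 - w))) = 5*(0 + (w + (5 - w))) = 5*(0 + 5) = 5*5 = 25)
b(g(-1), -3)*q(39, 3) = 25*(39*(-2 + 39)) = 25*(39*37) = 25*1443 = 36075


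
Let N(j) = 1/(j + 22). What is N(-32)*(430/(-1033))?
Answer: 43/1033 ≈ 0.041626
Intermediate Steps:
N(j) = 1/(22 + j)
N(-32)*(430/(-1033)) = (430/(-1033))/(22 - 32) = (430*(-1/1033))/(-10) = -⅒*(-430/1033) = 43/1033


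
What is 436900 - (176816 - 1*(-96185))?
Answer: 163899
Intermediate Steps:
436900 - (176816 - 1*(-96185)) = 436900 - (176816 + 96185) = 436900 - 1*273001 = 436900 - 273001 = 163899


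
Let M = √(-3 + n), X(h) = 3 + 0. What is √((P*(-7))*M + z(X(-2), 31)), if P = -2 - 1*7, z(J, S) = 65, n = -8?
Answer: √(65 + 63*I*√11) ≈ 11.913 + 8.77*I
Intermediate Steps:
X(h) = 3
P = -9 (P = -2 - 7 = -9)
M = I*√11 (M = √(-3 - 8) = √(-11) = I*√11 ≈ 3.3166*I)
√((P*(-7))*M + z(X(-2), 31)) = √((-9*(-7))*(I*√11) + 65) = √(63*(I*√11) + 65) = √(63*I*√11 + 65) = √(65 + 63*I*√11)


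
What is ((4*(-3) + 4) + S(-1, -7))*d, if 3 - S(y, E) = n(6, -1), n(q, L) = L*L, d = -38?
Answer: 228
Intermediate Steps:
n(q, L) = L²
S(y, E) = 2 (S(y, E) = 3 - 1*(-1)² = 3 - 1*1 = 3 - 1 = 2)
((4*(-3) + 4) + S(-1, -7))*d = ((4*(-3) + 4) + 2)*(-38) = ((-12 + 4) + 2)*(-38) = (-8 + 2)*(-38) = -6*(-38) = 228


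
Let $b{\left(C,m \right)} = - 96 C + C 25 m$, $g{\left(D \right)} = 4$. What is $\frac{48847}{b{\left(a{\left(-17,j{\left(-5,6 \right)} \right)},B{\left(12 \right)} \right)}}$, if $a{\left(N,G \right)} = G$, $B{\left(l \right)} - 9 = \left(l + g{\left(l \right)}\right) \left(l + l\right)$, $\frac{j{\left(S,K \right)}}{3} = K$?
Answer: $\frac{48847}{175122} \approx 0.27893$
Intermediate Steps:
$j{\left(S,K \right)} = 3 K$
$B{\left(l \right)} = 9 + 2 l \left(4 + l\right)$ ($B{\left(l \right)} = 9 + \left(l + 4\right) \left(l + l\right) = 9 + \left(4 + l\right) 2 l = 9 + 2 l \left(4 + l\right)$)
$b{\left(C,m \right)} = - 96 C + 25 C m$
$\frac{48847}{b{\left(a{\left(-17,j{\left(-5,6 \right)} \right)},B{\left(12 \right)} \right)}} = \frac{48847}{3 \cdot 6 \left(-96 + 25 \left(9 + 2 \cdot 12^{2} + 8 \cdot 12\right)\right)} = \frac{48847}{18 \left(-96 + 25 \left(9 + 2 \cdot 144 + 96\right)\right)} = \frac{48847}{18 \left(-96 + 25 \left(9 + 288 + 96\right)\right)} = \frac{48847}{18 \left(-96 + 25 \cdot 393\right)} = \frac{48847}{18 \left(-96 + 9825\right)} = \frac{48847}{18 \cdot 9729} = \frac{48847}{175122}$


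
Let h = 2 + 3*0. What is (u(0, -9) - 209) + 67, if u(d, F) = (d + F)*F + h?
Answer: -59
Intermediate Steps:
h = 2 (h = 2 + 0 = 2)
u(d, F) = 2 + F*(F + d) (u(d, F) = (d + F)*F + 2 = (F + d)*F + 2 = F*(F + d) + 2 = 2 + F*(F + d))
(u(0, -9) - 209) + 67 = ((2 + (-9)² - 9*0) - 209) + 67 = ((2 + 81 + 0) - 209) + 67 = (83 - 209) + 67 = -126 + 67 = -59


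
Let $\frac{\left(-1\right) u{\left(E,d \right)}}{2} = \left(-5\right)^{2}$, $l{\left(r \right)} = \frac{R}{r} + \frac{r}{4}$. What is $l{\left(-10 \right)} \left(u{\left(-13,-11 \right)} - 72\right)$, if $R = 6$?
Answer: $\frac{1891}{5} \approx 378.2$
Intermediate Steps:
$l{\left(r \right)} = \frac{6}{r} + \frac{r}{4}$
$u{\left(E,d \right)} = -50$ ($u{\left(E,d \right)} = - 2 \left(-5\right)^{2} = \left(-2\right) 25 = -50$)
$l{\left(-10 \right)} \left(u{\left(-13,-11 \right)} - 72\right) = \left(\frac{6}{-10} + \frac{1}{4} \left(-10\right)\right) \left(-50 - 72\right) = \left(6 \left(- \frac{1}{10}\right) - \frac{5}{2}\right) \left(-122\right) = \left(- \frac{3}{5} - \frac{5}{2}\right) \left(-122\right) = \left(- \frac{31}{10}\right) \left(-122\right) = \frac{1891}{5}$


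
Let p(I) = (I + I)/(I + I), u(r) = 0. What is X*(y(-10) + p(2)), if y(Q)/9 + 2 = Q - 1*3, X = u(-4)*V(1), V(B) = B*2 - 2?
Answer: 0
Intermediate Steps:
V(B) = -2 + 2*B (V(B) = 2*B - 2 = -2 + 2*B)
X = 0 (X = 0*(-2 + 2*1) = 0*(-2 + 2) = 0*0 = 0)
p(I) = 1 (p(I) = (2*I)/((2*I)) = (2*I)*(1/(2*I)) = 1)
y(Q) = -45 + 9*Q (y(Q) = -18 + 9*(Q - 1*3) = -18 + 9*(Q - 3) = -18 + 9*(-3 + Q) = -18 + (-27 + 9*Q) = -45 + 9*Q)
X*(y(-10) + p(2)) = 0*((-45 + 9*(-10)) + 1) = 0*((-45 - 90) + 1) = 0*(-135 + 1) = 0*(-134) = 0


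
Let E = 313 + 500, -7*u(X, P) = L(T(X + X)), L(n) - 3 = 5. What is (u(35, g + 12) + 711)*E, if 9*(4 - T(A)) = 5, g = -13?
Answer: 4039797/7 ≈ 5.7711e+5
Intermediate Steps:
T(A) = 31/9 (T(A) = 4 - 1/9*5 = 4 - 5/9 = 31/9)
L(n) = 8 (L(n) = 3 + 5 = 8)
u(X, P) = -8/7 (u(X, P) = -1/7*8 = -8/7)
E = 813
(u(35, g + 12) + 711)*E = (-8/7 + 711)*813 = (4969/7)*813 = 4039797/7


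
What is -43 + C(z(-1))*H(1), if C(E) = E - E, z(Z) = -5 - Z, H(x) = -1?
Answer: -43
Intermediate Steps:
C(E) = 0
-43 + C(z(-1))*H(1) = -43 + 0*(-1) = -43 + 0 = -43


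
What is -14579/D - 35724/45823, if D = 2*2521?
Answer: -848173925/231039566 ≈ -3.6711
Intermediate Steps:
D = 5042
-14579/D - 35724/45823 = -14579/5042 - 35724/45823 = -848173925/231039566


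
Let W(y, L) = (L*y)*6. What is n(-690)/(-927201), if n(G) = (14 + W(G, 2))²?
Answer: -68326756/927201 ≈ -73.691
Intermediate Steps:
W(y, L) = 6*L*y
n(G) = (14 + 12*G)² (n(G) = (14 + 6*2*G)² = (14 + 12*G)²)
n(-690)/(-927201) = (4*(7 + 6*(-690))²)/(-927201) = (4*(7 - 4140)²)*(-1/927201) = (4*(-4133)²)*(-1/927201) = (4*17081689)*(-1/927201) = 68326756*(-1/927201) = -68326756/927201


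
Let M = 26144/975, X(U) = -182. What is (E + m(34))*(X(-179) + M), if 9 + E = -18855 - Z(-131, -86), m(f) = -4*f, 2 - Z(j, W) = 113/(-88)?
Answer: 126513679717/42900 ≈ 2.9490e+6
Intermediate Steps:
Z(j, W) = 289/88 (Z(j, W) = 2 - 113/(-88) = 2 - 113*(-1)/88 = 2 - 1*(-113/88) = 2 + 113/88 = 289/88)
E = -1660321/88 (E = -9 + (-18855 - 1*289/88) = -9 + (-18855 - 289/88) = -9 - 1659529/88 = -1660321/88 ≈ -18867.)
M = 26144/975 (M = 26144*(1/975) = 26144/975 ≈ 26.814)
(E + m(34))*(X(-179) + M) = (-1660321/88 - 4*34)*(-182 + 26144/975) = (-1660321/88 - 136)*(-151306/975) = -1672289/88*(-151306/975) = 126513679717/42900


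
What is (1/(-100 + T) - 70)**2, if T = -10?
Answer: 59305401/12100 ≈ 4901.3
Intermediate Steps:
(1/(-100 + T) - 70)**2 = (1/(-100 - 10) - 70)**2 = (1/(-110) - 70)**2 = (-1/110 - 70)**2 = (-7701/110)**2 = 59305401/12100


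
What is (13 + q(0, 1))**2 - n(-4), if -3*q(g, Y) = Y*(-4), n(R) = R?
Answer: 1885/9 ≈ 209.44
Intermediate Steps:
q(g, Y) = 4*Y/3 (q(g, Y) = -Y*(-4)/3 = -(-4)*Y/3 = 4*Y/3)
(13 + q(0, 1))**2 - n(-4) = (13 + (4/3)*1)**2 - 1*(-4) = (13 + 4/3)**2 + 4 = (43/3)**2 + 4 = 1849/9 + 4 = 1885/9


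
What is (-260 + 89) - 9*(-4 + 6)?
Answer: -189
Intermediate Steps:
(-260 + 89) - 9*(-4 + 6) = -171 - 9*2 = -171 - 18 = -189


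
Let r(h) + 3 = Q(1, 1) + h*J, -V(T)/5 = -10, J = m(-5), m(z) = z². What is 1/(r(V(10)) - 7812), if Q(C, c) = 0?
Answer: -1/6565 ≈ -0.00015232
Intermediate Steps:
J = 25 (J = (-5)² = 25)
V(T) = 50 (V(T) = -5*(-10) = 50)
r(h) = -3 + 25*h (r(h) = -3 + (0 + h*25) = -3 + (0 + 25*h) = -3 + 25*h)
1/(r(V(10)) - 7812) = 1/((-3 + 25*50) - 7812) = 1/((-3 + 1250) - 7812) = 1/(1247 - 7812) = 1/(-6565) = -1/6565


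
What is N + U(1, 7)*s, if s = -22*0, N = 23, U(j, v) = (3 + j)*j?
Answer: 23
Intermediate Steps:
U(j, v) = j*(3 + j)
s = 0
N + U(1, 7)*s = 23 + (1*(3 + 1))*0 = 23 + (1*4)*0 = 23 + 4*0 = 23 + 0 = 23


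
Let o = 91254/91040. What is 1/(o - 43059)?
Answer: -45520/1960000053 ≈ -2.3224e-5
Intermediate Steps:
o = 45627/45520 (o = 91254*(1/91040) = 45627/45520 ≈ 1.0023)
1/(o - 43059) = 1/(45627/45520 - 43059) = 1/(-1960000053/45520) = -45520/1960000053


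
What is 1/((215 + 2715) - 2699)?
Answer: 1/231 ≈ 0.0043290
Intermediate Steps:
1/((215 + 2715) - 2699) = 1/(2930 - 2699) = 1/231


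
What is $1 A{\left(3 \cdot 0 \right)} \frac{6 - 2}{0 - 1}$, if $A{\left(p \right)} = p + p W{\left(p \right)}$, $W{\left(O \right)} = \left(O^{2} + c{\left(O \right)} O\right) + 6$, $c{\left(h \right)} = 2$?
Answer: $0$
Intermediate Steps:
$W{\left(O \right)} = 6 + O^{2} + 2 O$ ($W{\left(O \right)} = \left(O^{2} + 2 O\right) + 6 = 6 + O^{2} + 2 O$)
$A{\left(p \right)} = p + p \left(6 + p^{2} + 2 p\right)$
$1 A{\left(3 \cdot 0 \right)} \frac{6 - 2}{0 - 1} = 1 \cdot 3 \cdot 0 \left(7 + \left(3 \cdot 0\right)^{2} + 2 \cdot 3 \cdot 0\right) \frac{6 - 2}{0 - 1} = 1 \cdot 0 \left(7 + 0^{2} + 2 \cdot 0\right) \frac{4}{-1} = 1 \cdot 0 \left(7 + 0 + 0\right) 4 \left(-1\right) = 1 \cdot 0 \cdot 7 \left(-4\right) = 1 \cdot 0 \left(-4\right) = 0 \left(-4\right) = 0$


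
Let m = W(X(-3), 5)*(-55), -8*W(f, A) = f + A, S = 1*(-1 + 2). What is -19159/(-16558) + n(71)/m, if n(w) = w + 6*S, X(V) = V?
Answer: 32907/4870 ≈ 6.7571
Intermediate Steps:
S = 1 (S = 1*1 = 1)
W(f, A) = -A/8 - f/8 (W(f, A) = -(f + A)/8 = -(A + f)/8 = -A/8 - f/8)
n(w) = 6 + w (n(w) = w + 6*1 = w + 6 = 6 + w)
m = 55/4 (m = (-⅛*5 - ⅛*(-3))*(-55) = (-5/8 + 3/8)*(-55) = -¼*(-55) = 55/4 ≈ 13.750)
-19159/(-16558) + n(71)/m = -19159/(-16558) + (6 + 71)/(55/4) = -19159*(-1/16558) + 77*(4/55) = 1127/974 + 28/5 = 32907/4870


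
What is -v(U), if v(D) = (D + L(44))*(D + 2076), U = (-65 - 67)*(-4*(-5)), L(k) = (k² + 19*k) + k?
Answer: 99264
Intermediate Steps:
L(k) = k² + 20*k
U = -2640 (U = -132*20 = -2640)
v(D) = (2076 + D)*(2816 + D) (v(D) = (D + 44*(20 + 44))*(D + 2076) = (D + 44*64)*(2076 + D) = (D + 2816)*(2076 + D) = (2816 + D)*(2076 + D) = (2076 + D)*(2816 + D))
-v(U) = -(5846016 + (-2640)² + 4892*(-2640)) = -(5846016 + 6969600 - 12914880) = -1*(-99264) = 99264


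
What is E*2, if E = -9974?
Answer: -19948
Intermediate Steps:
E*2 = -9974*2 = -19948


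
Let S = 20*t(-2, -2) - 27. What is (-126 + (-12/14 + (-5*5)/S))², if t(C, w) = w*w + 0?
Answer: 2231523121/137641 ≈ 16213.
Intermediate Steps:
t(C, w) = w² (t(C, w) = w² + 0 = w²)
S = 53 (S = 20*(-2)² - 27 = 20*4 - 27 = 80 - 27 = 53)
(-126 + (-12/14 + (-5*5)/S))² = (-126 + (-12/14 - 5*5/53))² = (-126 + (-12*1/14 - 25*1/53))² = (-126 + (-6/7 - 25/53))² = (-126 - 493/371)² = (-47239/371)² = 2231523121/137641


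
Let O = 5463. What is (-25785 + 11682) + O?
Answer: -8640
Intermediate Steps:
(-25785 + 11682) + O = (-25785 + 11682) + 5463 = -14103 + 5463 = -8640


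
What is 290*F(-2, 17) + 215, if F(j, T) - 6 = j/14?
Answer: 13395/7 ≈ 1913.6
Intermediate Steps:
F(j, T) = 6 + j/14
290*F(-2, 17) + 215 = 290*(6 + (1/14)*(-2)) + 215 = 290*(6 - ⅐) + 215 = 290*(41/7) + 215 = 11890/7 + 215 = 13395/7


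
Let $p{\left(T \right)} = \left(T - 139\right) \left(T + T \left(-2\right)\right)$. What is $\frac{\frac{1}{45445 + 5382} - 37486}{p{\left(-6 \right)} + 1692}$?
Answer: $- \frac{635100307}{13926598} \approx -45.603$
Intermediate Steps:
$p{\left(T \right)} = - T \left(-139 + T\right)$ ($p{\left(T \right)} = \left(-139 + T\right) \left(T - 2 T\right) = \left(-139 + T\right) \left(- T\right) = - T \left(-139 + T\right)$)
$\frac{\frac{1}{45445 + 5382} - 37486}{p{\left(-6 \right)} + 1692} = \frac{\frac{1}{45445 + 5382} - 37486}{- 6 \left(139 - -6\right) + 1692} = \frac{\frac{1}{50827} - 37486}{- 6 \left(139 + 6\right) + 1692} = \frac{\frac{1}{50827} - 37486}{\left(-6\right) 145 + 1692} = - \frac{1905300921}{50827 \left(-870 + 1692\right)} = - \frac{1905300921}{50827 \cdot 822} = \left(- \frac{1905300921}{50827}\right) \frac{1}{822} = - \frac{635100307}{13926598}$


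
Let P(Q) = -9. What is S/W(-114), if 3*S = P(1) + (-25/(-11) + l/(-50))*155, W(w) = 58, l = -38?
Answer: 8453/3190 ≈ 2.6498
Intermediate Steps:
S = 8453/55 (S = (-9 + (-25/(-11) - 38/(-50))*155)/3 = (-9 + (-25*(-1/11) - 38*(-1/50))*155)/3 = (-9 + (25/11 + 19/25)*155)/3 = (-9 + (834/275)*155)/3 = (-9 + 25854/55)/3 = (1/3)*(25359/55) = 8453/55 ≈ 153.69)
S/W(-114) = (8453/55)/58 = (8453/55)*(1/58) = 8453/3190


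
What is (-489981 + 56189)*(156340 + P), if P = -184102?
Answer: 12042933504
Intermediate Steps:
(-489981 + 56189)*(156340 + P) = (-489981 + 56189)*(156340 - 184102) = -433792*(-27762) = 12042933504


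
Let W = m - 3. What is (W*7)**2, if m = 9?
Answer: 1764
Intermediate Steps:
W = 6 (W = 9 - 3 = 6)
(W*7)**2 = (6*7)**2 = 42**2 = 1764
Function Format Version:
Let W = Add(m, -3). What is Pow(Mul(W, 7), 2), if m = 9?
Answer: 1764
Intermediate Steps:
W = 6 (W = Add(9, -3) = 6)
Pow(Mul(W, 7), 2) = Pow(Mul(6, 7), 2) = Pow(42, 2) = 1764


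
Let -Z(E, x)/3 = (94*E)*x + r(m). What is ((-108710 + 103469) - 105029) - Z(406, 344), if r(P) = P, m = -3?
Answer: 39274969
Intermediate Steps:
Z(E, x) = 9 - 282*E*x (Z(E, x) = -3*((94*E)*x - 3) = -3*(94*E*x - 3) = -3*(-3 + 94*E*x) = 9 - 282*E*x)
((-108710 + 103469) - 105029) - Z(406, 344) = ((-108710 + 103469) - 105029) - (9 - 282*406*344) = (-5241 - 105029) - (9 - 39385248) = -110270 - 1*(-39385239) = -110270 + 39385239 = 39274969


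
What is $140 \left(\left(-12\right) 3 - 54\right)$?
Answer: $-12600$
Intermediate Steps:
$140 \left(\left(-12\right) 3 - 54\right) = 140 \left(-36 - 54\right) = 140 \left(-90\right) = -12600$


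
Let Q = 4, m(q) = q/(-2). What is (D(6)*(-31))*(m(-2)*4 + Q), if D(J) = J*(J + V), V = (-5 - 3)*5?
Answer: 50592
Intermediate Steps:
m(q) = -q/2 (m(q) = q*(-½) = -q/2)
V = -40 (V = -8*5 = -40)
D(J) = J*(-40 + J) (D(J) = J*(J - 40) = J*(-40 + J))
(D(6)*(-31))*(m(-2)*4 + Q) = ((6*(-40 + 6))*(-31))*(-½*(-2)*4 + 4) = ((6*(-34))*(-31))*(1*4 + 4) = (-204*(-31))*(4 + 4) = 6324*8 = 50592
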